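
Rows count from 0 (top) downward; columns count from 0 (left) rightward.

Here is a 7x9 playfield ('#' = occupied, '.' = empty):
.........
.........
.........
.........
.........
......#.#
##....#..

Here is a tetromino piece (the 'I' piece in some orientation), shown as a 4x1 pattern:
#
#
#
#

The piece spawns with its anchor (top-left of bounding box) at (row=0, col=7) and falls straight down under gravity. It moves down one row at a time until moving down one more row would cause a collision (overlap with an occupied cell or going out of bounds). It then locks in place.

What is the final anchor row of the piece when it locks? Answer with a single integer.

Answer: 3

Derivation:
Spawn at (row=0, col=7). Try each row:
  row 0: fits
  row 1: fits
  row 2: fits
  row 3: fits
  row 4: blocked -> lock at row 3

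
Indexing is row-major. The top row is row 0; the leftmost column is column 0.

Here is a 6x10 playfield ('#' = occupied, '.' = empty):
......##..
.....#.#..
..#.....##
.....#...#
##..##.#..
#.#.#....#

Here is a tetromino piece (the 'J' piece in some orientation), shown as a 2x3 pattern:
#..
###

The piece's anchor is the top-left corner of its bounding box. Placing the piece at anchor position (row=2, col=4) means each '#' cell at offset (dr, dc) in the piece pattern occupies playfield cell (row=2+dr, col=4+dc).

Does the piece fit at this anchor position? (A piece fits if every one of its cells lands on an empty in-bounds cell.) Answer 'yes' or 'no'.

Answer: no

Derivation:
Check each piece cell at anchor (2, 4):
  offset (0,0) -> (2,4): empty -> OK
  offset (1,0) -> (3,4): empty -> OK
  offset (1,1) -> (3,5): occupied ('#') -> FAIL
  offset (1,2) -> (3,6): empty -> OK
All cells valid: no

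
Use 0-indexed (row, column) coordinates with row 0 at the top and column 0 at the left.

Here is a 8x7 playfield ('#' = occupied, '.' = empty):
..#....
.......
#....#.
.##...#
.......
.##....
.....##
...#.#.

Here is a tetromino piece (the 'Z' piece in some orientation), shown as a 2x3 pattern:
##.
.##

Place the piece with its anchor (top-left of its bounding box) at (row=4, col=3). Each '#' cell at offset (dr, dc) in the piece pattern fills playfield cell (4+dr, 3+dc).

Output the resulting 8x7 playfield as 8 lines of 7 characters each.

Fill (4+0,3+0) = (4,3)
Fill (4+0,3+1) = (4,4)
Fill (4+1,3+1) = (5,4)
Fill (4+1,3+2) = (5,5)

Answer: ..#....
.......
#....#.
.##...#
...##..
.##.##.
.....##
...#.#.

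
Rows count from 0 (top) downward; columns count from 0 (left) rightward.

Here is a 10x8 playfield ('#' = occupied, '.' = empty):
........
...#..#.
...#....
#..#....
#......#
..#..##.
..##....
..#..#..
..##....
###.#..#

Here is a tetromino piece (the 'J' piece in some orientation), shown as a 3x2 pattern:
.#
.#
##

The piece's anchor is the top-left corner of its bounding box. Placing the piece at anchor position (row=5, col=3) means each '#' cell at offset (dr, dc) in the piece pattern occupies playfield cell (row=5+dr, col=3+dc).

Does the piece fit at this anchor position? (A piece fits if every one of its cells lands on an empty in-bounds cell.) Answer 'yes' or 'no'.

Answer: yes

Derivation:
Check each piece cell at anchor (5, 3):
  offset (0,1) -> (5,4): empty -> OK
  offset (1,1) -> (6,4): empty -> OK
  offset (2,0) -> (7,3): empty -> OK
  offset (2,1) -> (7,4): empty -> OK
All cells valid: yes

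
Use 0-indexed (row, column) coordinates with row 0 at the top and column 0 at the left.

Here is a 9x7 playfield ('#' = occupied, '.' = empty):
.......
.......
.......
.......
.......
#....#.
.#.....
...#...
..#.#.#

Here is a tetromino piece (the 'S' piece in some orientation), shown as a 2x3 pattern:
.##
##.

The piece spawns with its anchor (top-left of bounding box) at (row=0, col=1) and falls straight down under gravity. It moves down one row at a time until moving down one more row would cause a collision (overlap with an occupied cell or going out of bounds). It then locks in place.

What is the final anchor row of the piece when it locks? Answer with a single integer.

Spawn at (row=0, col=1). Try each row:
  row 0: fits
  row 1: fits
  row 2: fits
  row 3: fits
  row 4: fits
  row 5: blocked -> lock at row 4

Answer: 4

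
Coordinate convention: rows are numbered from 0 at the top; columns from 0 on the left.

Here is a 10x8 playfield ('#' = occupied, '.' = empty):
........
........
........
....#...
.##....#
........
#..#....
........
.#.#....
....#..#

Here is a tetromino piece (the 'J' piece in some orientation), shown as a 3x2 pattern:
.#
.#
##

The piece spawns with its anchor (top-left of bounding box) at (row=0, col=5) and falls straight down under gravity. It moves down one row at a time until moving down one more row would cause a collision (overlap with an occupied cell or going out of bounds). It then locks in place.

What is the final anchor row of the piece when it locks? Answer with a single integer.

Answer: 7

Derivation:
Spawn at (row=0, col=5). Try each row:
  row 0: fits
  row 1: fits
  row 2: fits
  row 3: fits
  row 4: fits
  row 5: fits
  row 6: fits
  row 7: fits
  row 8: blocked -> lock at row 7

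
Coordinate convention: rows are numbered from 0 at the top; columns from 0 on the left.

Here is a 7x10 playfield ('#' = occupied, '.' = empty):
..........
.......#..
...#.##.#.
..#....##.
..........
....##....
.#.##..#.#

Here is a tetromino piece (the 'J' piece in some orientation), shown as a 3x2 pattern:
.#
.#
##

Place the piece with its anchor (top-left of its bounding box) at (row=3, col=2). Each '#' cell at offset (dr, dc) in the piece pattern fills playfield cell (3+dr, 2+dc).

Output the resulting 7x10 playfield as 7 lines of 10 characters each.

Answer: ..........
.......#..
...#.##.#.
..##...##.
...#......
..####....
.#.##..#.#

Derivation:
Fill (3+0,2+1) = (3,3)
Fill (3+1,2+1) = (4,3)
Fill (3+2,2+0) = (5,2)
Fill (3+2,2+1) = (5,3)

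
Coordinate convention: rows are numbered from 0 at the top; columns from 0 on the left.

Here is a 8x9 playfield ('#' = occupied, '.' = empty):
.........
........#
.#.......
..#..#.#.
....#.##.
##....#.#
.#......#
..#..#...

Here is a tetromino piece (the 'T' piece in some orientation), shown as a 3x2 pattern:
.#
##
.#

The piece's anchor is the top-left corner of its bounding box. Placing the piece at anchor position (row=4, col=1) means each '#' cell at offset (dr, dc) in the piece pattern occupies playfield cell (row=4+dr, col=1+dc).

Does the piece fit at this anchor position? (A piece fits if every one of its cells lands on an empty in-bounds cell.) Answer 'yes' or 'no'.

Answer: no

Derivation:
Check each piece cell at anchor (4, 1):
  offset (0,1) -> (4,2): empty -> OK
  offset (1,0) -> (5,1): occupied ('#') -> FAIL
  offset (1,1) -> (5,2): empty -> OK
  offset (2,1) -> (6,2): empty -> OK
All cells valid: no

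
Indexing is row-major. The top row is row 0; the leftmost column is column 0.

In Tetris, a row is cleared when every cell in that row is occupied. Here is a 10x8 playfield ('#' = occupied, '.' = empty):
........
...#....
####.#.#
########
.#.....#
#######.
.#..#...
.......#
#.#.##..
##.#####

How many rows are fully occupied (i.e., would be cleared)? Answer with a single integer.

Answer: 1

Derivation:
Check each row:
  row 0: 8 empty cells -> not full
  row 1: 7 empty cells -> not full
  row 2: 2 empty cells -> not full
  row 3: 0 empty cells -> FULL (clear)
  row 4: 6 empty cells -> not full
  row 5: 1 empty cell -> not full
  row 6: 6 empty cells -> not full
  row 7: 7 empty cells -> not full
  row 8: 4 empty cells -> not full
  row 9: 1 empty cell -> not full
Total rows cleared: 1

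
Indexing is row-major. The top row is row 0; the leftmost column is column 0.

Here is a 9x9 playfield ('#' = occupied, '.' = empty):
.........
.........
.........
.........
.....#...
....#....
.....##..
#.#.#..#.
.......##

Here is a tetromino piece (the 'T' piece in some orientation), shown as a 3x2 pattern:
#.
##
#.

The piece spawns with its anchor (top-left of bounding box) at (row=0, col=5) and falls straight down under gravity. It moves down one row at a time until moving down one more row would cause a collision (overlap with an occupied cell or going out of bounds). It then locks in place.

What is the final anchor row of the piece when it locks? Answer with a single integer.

Spawn at (row=0, col=5). Try each row:
  row 0: fits
  row 1: fits
  row 2: blocked -> lock at row 1

Answer: 1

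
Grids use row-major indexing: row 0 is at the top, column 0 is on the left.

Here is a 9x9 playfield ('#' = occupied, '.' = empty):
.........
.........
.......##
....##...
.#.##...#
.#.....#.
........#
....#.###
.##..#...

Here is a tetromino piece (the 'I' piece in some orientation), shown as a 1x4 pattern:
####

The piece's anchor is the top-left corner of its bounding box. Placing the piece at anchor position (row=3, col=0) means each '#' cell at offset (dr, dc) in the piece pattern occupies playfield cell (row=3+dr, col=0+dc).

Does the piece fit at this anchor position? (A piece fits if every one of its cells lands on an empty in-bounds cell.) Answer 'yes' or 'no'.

Check each piece cell at anchor (3, 0):
  offset (0,0) -> (3,0): empty -> OK
  offset (0,1) -> (3,1): empty -> OK
  offset (0,2) -> (3,2): empty -> OK
  offset (0,3) -> (3,3): empty -> OK
All cells valid: yes

Answer: yes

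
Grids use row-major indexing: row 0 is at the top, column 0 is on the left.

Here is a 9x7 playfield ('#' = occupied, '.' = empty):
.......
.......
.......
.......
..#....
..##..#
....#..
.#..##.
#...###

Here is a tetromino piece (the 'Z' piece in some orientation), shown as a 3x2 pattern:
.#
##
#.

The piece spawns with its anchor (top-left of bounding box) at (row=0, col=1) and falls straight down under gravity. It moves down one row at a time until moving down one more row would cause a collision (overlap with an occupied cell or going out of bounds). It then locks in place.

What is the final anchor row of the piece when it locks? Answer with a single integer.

Spawn at (row=0, col=1). Try each row:
  row 0: fits
  row 1: fits
  row 2: fits
  row 3: blocked -> lock at row 2

Answer: 2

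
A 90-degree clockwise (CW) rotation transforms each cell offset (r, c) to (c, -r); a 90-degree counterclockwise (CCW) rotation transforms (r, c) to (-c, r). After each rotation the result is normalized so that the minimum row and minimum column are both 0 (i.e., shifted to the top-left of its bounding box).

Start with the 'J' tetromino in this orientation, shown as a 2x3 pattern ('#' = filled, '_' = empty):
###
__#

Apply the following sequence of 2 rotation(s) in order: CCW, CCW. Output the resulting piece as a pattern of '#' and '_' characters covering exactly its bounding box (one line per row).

Start:
###
__#
After rotation 1 (CCW):
##
#_
#_
After rotation 2 (CCW):
#__
###

Answer: #__
###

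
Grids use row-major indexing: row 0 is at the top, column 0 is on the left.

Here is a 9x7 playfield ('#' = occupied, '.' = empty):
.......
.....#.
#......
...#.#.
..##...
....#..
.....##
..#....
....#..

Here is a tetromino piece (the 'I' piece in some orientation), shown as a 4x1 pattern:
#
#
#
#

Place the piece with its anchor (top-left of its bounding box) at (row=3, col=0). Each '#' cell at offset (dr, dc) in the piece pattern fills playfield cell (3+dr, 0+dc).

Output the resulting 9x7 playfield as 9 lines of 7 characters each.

Answer: .......
.....#.
#......
#..#.#.
#.##...
#...#..
#....##
..#....
....#..

Derivation:
Fill (3+0,0+0) = (3,0)
Fill (3+1,0+0) = (4,0)
Fill (3+2,0+0) = (5,0)
Fill (3+3,0+0) = (6,0)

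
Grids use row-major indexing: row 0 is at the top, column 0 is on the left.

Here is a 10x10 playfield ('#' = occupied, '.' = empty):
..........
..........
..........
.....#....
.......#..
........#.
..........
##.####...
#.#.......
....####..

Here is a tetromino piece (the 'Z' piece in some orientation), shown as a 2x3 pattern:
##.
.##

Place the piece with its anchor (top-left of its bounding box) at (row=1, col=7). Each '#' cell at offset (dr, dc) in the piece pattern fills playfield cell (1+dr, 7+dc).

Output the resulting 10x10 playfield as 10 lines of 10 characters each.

Answer: ..........
.......##.
........##
.....#....
.......#..
........#.
..........
##.####...
#.#.......
....####..

Derivation:
Fill (1+0,7+0) = (1,7)
Fill (1+0,7+1) = (1,8)
Fill (1+1,7+1) = (2,8)
Fill (1+1,7+2) = (2,9)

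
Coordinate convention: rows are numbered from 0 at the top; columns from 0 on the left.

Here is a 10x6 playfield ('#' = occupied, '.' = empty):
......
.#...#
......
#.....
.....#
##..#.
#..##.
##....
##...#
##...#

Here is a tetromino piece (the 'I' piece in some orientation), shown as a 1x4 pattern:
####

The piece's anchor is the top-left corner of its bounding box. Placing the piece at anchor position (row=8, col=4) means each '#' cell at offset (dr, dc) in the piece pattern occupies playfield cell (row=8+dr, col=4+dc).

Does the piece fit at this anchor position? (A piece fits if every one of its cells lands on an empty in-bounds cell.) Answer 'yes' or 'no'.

Answer: no

Derivation:
Check each piece cell at anchor (8, 4):
  offset (0,0) -> (8,4): empty -> OK
  offset (0,1) -> (8,5): occupied ('#') -> FAIL
  offset (0,2) -> (8,6): out of bounds -> FAIL
  offset (0,3) -> (8,7): out of bounds -> FAIL
All cells valid: no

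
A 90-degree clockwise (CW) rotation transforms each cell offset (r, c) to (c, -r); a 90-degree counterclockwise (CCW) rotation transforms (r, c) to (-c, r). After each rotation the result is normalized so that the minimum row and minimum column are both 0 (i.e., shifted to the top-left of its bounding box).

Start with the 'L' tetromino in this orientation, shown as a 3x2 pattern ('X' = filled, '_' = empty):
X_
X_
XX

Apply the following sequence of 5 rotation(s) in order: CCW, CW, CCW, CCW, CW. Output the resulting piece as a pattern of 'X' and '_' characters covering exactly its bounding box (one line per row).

Start:
X_
X_
XX
After rotation 1 (CCW):
__X
XXX
After rotation 2 (CW):
X_
X_
XX
After rotation 3 (CCW):
__X
XXX
After rotation 4 (CCW):
XX
_X
_X
After rotation 5 (CW):
__X
XXX

Answer: __X
XXX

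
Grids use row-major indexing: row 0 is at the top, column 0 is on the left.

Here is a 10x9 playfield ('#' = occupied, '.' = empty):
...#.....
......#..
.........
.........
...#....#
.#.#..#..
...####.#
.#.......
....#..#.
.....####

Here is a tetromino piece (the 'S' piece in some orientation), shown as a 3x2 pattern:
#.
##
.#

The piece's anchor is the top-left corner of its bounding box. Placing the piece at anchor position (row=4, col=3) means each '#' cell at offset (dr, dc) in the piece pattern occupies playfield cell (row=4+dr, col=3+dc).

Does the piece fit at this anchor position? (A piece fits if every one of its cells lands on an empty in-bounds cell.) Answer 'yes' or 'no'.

Check each piece cell at anchor (4, 3):
  offset (0,0) -> (4,3): occupied ('#') -> FAIL
  offset (1,0) -> (5,3): occupied ('#') -> FAIL
  offset (1,1) -> (5,4): empty -> OK
  offset (2,1) -> (6,4): occupied ('#') -> FAIL
All cells valid: no

Answer: no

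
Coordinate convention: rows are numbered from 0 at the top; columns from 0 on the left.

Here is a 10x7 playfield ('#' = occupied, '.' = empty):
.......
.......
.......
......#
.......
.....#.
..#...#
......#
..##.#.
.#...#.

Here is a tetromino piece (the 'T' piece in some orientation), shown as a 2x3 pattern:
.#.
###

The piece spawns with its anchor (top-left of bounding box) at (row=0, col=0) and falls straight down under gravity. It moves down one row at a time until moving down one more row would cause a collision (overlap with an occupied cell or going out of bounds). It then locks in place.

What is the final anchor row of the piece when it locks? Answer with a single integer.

Answer: 4

Derivation:
Spawn at (row=0, col=0). Try each row:
  row 0: fits
  row 1: fits
  row 2: fits
  row 3: fits
  row 4: fits
  row 5: blocked -> lock at row 4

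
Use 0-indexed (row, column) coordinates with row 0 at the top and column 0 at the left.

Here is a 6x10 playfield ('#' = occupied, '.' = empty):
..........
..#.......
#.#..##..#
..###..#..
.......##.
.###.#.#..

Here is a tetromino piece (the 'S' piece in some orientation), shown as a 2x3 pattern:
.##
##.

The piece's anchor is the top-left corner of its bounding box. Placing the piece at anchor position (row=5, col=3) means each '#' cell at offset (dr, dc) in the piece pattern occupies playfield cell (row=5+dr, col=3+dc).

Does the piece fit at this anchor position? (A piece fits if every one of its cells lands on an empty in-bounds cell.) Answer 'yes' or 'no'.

Check each piece cell at anchor (5, 3):
  offset (0,1) -> (5,4): empty -> OK
  offset (0,2) -> (5,5): occupied ('#') -> FAIL
  offset (1,0) -> (6,3): out of bounds -> FAIL
  offset (1,1) -> (6,4): out of bounds -> FAIL
All cells valid: no

Answer: no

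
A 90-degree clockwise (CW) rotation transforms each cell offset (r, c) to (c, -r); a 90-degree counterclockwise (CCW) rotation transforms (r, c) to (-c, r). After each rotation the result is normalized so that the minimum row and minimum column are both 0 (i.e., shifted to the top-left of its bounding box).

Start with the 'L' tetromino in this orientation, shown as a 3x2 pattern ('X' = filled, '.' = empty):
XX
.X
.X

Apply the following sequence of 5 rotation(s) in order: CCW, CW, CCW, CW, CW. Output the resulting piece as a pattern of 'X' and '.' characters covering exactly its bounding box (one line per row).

Start:
XX
.X
.X
After rotation 1 (CCW):
XXX
X..
After rotation 2 (CW):
XX
.X
.X
After rotation 3 (CCW):
XXX
X..
After rotation 4 (CW):
XX
.X
.X
After rotation 5 (CW):
..X
XXX

Answer: ..X
XXX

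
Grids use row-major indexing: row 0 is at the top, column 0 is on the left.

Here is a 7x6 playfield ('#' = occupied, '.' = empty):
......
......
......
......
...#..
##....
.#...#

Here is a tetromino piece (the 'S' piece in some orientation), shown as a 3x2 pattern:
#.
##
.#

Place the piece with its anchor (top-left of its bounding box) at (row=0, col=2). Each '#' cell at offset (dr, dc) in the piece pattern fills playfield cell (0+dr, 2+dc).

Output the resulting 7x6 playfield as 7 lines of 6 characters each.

Fill (0+0,2+0) = (0,2)
Fill (0+1,2+0) = (1,2)
Fill (0+1,2+1) = (1,3)
Fill (0+2,2+1) = (2,3)

Answer: ..#...
..##..
...#..
......
...#..
##....
.#...#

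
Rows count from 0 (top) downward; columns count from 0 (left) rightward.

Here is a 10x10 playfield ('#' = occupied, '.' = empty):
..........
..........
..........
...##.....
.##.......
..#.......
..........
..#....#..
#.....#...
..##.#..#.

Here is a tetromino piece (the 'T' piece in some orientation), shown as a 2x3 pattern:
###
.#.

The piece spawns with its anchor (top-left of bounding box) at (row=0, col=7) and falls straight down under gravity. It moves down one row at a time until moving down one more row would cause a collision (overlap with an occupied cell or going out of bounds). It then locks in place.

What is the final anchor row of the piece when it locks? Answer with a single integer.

Answer: 6

Derivation:
Spawn at (row=0, col=7). Try each row:
  row 0: fits
  row 1: fits
  row 2: fits
  row 3: fits
  row 4: fits
  row 5: fits
  row 6: fits
  row 7: blocked -> lock at row 6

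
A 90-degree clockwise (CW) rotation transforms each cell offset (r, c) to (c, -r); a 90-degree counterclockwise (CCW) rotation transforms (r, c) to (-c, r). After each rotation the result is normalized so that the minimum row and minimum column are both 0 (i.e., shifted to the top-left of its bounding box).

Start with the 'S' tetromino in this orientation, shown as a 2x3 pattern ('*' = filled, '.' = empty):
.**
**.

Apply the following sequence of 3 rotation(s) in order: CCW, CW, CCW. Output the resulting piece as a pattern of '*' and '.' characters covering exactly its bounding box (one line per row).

Answer: *.
**
.*

Derivation:
Start:
.**
**.
After rotation 1 (CCW):
*.
**
.*
After rotation 2 (CW):
.**
**.
After rotation 3 (CCW):
*.
**
.*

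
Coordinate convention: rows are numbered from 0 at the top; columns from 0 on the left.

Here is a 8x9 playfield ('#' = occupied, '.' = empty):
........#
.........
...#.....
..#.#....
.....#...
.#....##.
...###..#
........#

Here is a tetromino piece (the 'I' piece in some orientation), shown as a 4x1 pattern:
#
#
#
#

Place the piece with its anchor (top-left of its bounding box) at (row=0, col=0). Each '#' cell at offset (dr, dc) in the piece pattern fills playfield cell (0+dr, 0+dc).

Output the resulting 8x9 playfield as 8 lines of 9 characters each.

Fill (0+0,0+0) = (0,0)
Fill (0+1,0+0) = (1,0)
Fill (0+2,0+0) = (2,0)
Fill (0+3,0+0) = (3,0)

Answer: #.......#
#........
#..#.....
#.#.#....
.....#...
.#....##.
...###..#
........#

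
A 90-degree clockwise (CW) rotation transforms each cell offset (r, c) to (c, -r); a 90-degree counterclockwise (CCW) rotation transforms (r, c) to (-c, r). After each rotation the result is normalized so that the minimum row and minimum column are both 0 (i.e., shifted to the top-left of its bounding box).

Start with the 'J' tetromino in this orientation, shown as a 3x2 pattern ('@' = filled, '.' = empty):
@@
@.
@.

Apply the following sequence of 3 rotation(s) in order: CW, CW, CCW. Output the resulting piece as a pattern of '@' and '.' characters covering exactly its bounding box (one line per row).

Start:
@@
@.
@.
After rotation 1 (CW):
@@@
..@
After rotation 2 (CW):
.@
.@
@@
After rotation 3 (CCW):
@@@
..@

Answer: @@@
..@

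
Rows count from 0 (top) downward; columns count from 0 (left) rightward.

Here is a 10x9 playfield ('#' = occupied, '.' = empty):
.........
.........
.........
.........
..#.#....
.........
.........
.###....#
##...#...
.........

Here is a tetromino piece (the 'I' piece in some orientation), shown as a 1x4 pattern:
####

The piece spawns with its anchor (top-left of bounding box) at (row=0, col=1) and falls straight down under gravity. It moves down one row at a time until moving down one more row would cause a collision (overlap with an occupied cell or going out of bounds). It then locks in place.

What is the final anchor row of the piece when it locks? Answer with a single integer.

Answer: 3

Derivation:
Spawn at (row=0, col=1). Try each row:
  row 0: fits
  row 1: fits
  row 2: fits
  row 3: fits
  row 4: blocked -> lock at row 3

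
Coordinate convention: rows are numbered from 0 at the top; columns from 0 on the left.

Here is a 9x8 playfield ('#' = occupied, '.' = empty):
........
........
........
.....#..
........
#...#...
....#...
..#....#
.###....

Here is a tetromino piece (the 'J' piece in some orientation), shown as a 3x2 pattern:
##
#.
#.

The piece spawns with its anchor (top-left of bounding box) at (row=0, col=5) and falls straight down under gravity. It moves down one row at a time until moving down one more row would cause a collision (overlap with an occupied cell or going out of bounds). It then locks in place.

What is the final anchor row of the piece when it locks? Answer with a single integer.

Spawn at (row=0, col=5). Try each row:
  row 0: fits
  row 1: blocked -> lock at row 0

Answer: 0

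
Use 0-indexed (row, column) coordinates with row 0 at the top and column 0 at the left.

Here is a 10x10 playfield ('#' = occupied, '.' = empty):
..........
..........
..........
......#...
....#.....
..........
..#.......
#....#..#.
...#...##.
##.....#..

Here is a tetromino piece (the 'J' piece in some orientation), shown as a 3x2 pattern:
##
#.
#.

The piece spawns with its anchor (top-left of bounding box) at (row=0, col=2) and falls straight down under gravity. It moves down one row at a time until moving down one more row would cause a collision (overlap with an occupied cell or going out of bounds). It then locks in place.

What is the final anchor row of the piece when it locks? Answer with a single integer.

Spawn at (row=0, col=2). Try each row:
  row 0: fits
  row 1: fits
  row 2: fits
  row 3: fits
  row 4: blocked -> lock at row 3

Answer: 3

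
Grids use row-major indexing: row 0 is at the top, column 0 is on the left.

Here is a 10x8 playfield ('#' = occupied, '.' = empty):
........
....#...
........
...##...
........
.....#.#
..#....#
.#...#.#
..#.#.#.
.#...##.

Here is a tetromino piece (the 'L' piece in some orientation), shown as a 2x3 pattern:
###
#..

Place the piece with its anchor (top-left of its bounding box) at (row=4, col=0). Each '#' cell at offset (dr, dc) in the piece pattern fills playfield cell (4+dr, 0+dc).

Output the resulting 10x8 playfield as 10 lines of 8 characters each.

Answer: ........
....#...
........
...##...
###.....
#....#.#
..#....#
.#...#.#
..#.#.#.
.#...##.

Derivation:
Fill (4+0,0+0) = (4,0)
Fill (4+0,0+1) = (4,1)
Fill (4+0,0+2) = (4,2)
Fill (4+1,0+0) = (5,0)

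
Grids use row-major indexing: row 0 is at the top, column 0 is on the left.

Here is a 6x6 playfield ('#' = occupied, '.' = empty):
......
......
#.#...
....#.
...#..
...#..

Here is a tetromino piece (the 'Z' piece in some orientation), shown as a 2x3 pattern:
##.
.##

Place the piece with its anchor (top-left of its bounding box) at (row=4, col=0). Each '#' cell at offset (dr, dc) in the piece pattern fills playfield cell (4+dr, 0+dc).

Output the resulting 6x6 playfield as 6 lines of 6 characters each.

Answer: ......
......
#.#...
....#.
##.#..
.###..

Derivation:
Fill (4+0,0+0) = (4,0)
Fill (4+0,0+1) = (4,1)
Fill (4+1,0+1) = (5,1)
Fill (4+1,0+2) = (5,2)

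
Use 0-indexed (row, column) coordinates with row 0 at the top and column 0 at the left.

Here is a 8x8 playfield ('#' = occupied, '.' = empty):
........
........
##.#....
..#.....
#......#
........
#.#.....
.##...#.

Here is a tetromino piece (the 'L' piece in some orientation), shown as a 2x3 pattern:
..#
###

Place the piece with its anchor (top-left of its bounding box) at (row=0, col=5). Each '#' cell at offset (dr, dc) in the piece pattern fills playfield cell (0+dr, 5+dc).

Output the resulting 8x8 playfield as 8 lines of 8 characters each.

Fill (0+0,5+2) = (0,7)
Fill (0+1,5+0) = (1,5)
Fill (0+1,5+1) = (1,6)
Fill (0+1,5+2) = (1,7)

Answer: .......#
.....###
##.#....
..#.....
#......#
........
#.#.....
.##...#.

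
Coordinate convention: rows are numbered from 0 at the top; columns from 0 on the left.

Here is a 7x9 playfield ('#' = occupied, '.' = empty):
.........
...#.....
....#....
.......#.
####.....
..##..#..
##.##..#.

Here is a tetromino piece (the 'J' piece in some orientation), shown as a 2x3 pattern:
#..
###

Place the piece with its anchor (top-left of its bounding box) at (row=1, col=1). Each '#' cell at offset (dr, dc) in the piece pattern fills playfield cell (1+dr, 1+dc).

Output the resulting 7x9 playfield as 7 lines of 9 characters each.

Fill (1+0,1+0) = (1,1)
Fill (1+1,1+0) = (2,1)
Fill (1+1,1+1) = (2,2)
Fill (1+1,1+2) = (2,3)

Answer: .........
.#.#.....
.####....
.......#.
####.....
..##..#..
##.##..#.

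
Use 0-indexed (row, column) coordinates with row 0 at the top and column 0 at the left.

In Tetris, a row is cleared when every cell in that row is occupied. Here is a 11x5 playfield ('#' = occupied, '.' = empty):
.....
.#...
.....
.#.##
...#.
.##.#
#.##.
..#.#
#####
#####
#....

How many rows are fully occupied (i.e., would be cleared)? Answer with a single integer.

Check each row:
  row 0: 5 empty cells -> not full
  row 1: 4 empty cells -> not full
  row 2: 5 empty cells -> not full
  row 3: 2 empty cells -> not full
  row 4: 4 empty cells -> not full
  row 5: 2 empty cells -> not full
  row 6: 2 empty cells -> not full
  row 7: 3 empty cells -> not full
  row 8: 0 empty cells -> FULL (clear)
  row 9: 0 empty cells -> FULL (clear)
  row 10: 4 empty cells -> not full
Total rows cleared: 2

Answer: 2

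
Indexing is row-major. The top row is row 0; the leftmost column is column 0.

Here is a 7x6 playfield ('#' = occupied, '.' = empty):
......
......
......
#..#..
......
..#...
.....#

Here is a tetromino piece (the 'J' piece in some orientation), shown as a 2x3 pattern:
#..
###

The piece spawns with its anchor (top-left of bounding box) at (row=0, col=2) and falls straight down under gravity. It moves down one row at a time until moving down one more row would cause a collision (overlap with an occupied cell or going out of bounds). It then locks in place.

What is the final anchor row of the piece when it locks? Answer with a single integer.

Spawn at (row=0, col=2). Try each row:
  row 0: fits
  row 1: fits
  row 2: blocked -> lock at row 1

Answer: 1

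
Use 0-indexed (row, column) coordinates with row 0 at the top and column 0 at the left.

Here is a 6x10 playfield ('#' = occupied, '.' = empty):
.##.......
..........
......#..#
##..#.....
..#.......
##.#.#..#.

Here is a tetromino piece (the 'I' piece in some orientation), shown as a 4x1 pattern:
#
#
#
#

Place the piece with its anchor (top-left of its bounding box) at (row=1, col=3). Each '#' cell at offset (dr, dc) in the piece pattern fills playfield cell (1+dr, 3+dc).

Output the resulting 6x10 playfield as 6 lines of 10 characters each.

Fill (1+0,3+0) = (1,3)
Fill (1+1,3+0) = (2,3)
Fill (1+2,3+0) = (3,3)
Fill (1+3,3+0) = (4,3)

Answer: .##.......
...#......
...#..#..#
##.##.....
..##......
##.#.#..#.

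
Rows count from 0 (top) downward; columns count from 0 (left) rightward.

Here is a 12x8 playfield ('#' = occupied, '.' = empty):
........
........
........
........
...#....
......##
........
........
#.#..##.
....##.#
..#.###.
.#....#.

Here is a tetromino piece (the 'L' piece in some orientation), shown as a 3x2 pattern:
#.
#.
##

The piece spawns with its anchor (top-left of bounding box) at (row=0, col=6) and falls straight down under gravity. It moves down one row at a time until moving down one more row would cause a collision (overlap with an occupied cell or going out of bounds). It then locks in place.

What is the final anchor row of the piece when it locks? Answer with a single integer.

Answer: 2

Derivation:
Spawn at (row=0, col=6). Try each row:
  row 0: fits
  row 1: fits
  row 2: fits
  row 3: blocked -> lock at row 2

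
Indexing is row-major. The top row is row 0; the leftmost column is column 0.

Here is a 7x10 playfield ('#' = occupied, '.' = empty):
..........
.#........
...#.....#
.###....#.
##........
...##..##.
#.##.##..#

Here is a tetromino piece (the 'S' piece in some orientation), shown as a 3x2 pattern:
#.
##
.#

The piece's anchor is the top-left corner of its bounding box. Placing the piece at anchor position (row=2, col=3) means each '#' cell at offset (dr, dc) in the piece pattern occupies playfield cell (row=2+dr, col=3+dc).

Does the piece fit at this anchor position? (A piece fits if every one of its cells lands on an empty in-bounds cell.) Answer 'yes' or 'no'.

Check each piece cell at anchor (2, 3):
  offset (0,0) -> (2,3): occupied ('#') -> FAIL
  offset (1,0) -> (3,3): occupied ('#') -> FAIL
  offset (1,1) -> (3,4): empty -> OK
  offset (2,1) -> (4,4): empty -> OK
All cells valid: no

Answer: no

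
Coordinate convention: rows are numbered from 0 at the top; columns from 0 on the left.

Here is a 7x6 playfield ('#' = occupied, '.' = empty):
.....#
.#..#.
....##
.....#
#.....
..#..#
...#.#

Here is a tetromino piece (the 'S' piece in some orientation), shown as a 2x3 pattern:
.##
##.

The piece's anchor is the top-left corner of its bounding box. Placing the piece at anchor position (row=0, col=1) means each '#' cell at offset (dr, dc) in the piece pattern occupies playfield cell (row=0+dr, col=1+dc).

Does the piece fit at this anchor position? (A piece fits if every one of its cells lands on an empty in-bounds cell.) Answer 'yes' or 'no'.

Answer: no

Derivation:
Check each piece cell at anchor (0, 1):
  offset (0,1) -> (0,2): empty -> OK
  offset (0,2) -> (0,3): empty -> OK
  offset (1,0) -> (1,1): occupied ('#') -> FAIL
  offset (1,1) -> (1,2): empty -> OK
All cells valid: no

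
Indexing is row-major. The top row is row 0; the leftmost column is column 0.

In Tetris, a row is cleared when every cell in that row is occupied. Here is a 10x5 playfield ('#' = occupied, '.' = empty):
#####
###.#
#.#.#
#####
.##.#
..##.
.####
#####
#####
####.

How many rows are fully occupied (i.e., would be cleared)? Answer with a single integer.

Check each row:
  row 0: 0 empty cells -> FULL (clear)
  row 1: 1 empty cell -> not full
  row 2: 2 empty cells -> not full
  row 3: 0 empty cells -> FULL (clear)
  row 4: 2 empty cells -> not full
  row 5: 3 empty cells -> not full
  row 6: 1 empty cell -> not full
  row 7: 0 empty cells -> FULL (clear)
  row 8: 0 empty cells -> FULL (clear)
  row 9: 1 empty cell -> not full
Total rows cleared: 4

Answer: 4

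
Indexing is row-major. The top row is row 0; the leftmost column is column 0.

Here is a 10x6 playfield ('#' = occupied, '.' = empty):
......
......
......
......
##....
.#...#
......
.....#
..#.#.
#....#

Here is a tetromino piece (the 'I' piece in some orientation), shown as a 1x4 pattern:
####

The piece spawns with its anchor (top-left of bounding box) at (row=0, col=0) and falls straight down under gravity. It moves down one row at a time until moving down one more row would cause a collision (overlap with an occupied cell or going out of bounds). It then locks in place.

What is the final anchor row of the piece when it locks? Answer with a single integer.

Answer: 3

Derivation:
Spawn at (row=0, col=0). Try each row:
  row 0: fits
  row 1: fits
  row 2: fits
  row 3: fits
  row 4: blocked -> lock at row 3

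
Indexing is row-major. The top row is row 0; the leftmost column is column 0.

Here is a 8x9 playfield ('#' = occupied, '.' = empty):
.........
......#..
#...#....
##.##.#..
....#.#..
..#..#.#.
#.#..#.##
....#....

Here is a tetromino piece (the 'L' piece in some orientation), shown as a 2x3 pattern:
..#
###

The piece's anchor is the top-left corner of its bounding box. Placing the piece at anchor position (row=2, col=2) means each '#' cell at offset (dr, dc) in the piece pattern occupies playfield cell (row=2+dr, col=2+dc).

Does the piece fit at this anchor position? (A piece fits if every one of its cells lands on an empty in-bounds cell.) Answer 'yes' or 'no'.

Check each piece cell at anchor (2, 2):
  offset (0,2) -> (2,4): occupied ('#') -> FAIL
  offset (1,0) -> (3,2): empty -> OK
  offset (1,1) -> (3,3): occupied ('#') -> FAIL
  offset (1,2) -> (3,4): occupied ('#') -> FAIL
All cells valid: no

Answer: no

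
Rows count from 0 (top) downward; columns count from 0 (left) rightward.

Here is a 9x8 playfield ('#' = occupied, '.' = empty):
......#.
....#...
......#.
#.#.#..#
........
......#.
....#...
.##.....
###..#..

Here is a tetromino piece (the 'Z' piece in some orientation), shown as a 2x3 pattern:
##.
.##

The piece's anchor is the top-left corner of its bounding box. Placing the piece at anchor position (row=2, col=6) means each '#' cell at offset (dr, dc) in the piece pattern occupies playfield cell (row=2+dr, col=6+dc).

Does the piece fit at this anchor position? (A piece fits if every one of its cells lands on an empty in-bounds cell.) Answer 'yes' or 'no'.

Check each piece cell at anchor (2, 6):
  offset (0,0) -> (2,6): occupied ('#') -> FAIL
  offset (0,1) -> (2,7): empty -> OK
  offset (1,1) -> (3,7): occupied ('#') -> FAIL
  offset (1,2) -> (3,8): out of bounds -> FAIL
All cells valid: no

Answer: no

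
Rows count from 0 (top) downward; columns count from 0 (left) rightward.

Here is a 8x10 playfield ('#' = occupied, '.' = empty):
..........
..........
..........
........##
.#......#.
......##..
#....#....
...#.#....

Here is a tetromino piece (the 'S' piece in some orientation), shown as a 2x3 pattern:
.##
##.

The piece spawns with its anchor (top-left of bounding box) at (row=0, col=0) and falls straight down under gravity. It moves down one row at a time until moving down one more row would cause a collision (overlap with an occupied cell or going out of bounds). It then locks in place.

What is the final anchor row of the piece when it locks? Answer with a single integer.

Answer: 2

Derivation:
Spawn at (row=0, col=0). Try each row:
  row 0: fits
  row 1: fits
  row 2: fits
  row 3: blocked -> lock at row 2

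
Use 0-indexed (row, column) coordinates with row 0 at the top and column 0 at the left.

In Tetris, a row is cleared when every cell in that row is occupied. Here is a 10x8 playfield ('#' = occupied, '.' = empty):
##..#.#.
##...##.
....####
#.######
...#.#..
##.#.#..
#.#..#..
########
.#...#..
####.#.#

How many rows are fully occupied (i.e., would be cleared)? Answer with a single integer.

Answer: 1

Derivation:
Check each row:
  row 0: 4 empty cells -> not full
  row 1: 4 empty cells -> not full
  row 2: 4 empty cells -> not full
  row 3: 1 empty cell -> not full
  row 4: 6 empty cells -> not full
  row 5: 4 empty cells -> not full
  row 6: 5 empty cells -> not full
  row 7: 0 empty cells -> FULL (clear)
  row 8: 6 empty cells -> not full
  row 9: 2 empty cells -> not full
Total rows cleared: 1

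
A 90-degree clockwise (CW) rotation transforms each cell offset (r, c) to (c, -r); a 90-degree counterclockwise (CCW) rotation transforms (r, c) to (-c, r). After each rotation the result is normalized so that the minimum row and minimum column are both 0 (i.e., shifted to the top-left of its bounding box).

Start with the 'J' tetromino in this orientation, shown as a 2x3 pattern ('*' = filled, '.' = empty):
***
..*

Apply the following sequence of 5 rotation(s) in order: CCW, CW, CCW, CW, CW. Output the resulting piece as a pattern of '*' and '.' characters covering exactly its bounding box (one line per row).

Start:
***
..*
After rotation 1 (CCW):
**
*.
*.
After rotation 2 (CW):
***
..*
After rotation 3 (CCW):
**
*.
*.
After rotation 4 (CW):
***
..*
After rotation 5 (CW):
.*
.*
**

Answer: .*
.*
**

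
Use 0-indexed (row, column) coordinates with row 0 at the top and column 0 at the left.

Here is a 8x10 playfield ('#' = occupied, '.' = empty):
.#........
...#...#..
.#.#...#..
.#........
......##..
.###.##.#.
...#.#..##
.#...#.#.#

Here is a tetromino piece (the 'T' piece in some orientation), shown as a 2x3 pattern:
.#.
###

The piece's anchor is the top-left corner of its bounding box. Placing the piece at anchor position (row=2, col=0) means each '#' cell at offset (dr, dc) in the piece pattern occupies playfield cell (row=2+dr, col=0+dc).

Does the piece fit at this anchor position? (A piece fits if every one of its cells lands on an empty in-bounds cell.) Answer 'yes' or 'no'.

Answer: no

Derivation:
Check each piece cell at anchor (2, 0):
  offset (0,1) -> (2,1): occupied ('#') -> FAIL
  offset (1,0) -> (3,0): empty -> OK
  offset (1,1) -> (3,1): occupied ('#') -> FAIL
  offset (1,2) -> (3,2): empty -> OK
All cells valid: no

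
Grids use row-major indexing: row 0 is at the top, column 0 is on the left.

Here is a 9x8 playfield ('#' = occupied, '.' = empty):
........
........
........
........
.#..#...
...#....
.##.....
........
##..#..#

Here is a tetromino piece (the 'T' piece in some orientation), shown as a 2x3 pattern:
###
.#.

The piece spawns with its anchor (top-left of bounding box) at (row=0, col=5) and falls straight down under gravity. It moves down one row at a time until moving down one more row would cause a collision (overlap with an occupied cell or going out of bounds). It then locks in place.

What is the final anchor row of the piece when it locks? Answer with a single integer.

Answer: 7

Derivation:
Spawn at (row=0, col=5). Try each row:
  row 0: fits
  row 1: fits
  row 2: fits
  row 3: fits
  row 4: fits
  row 5: fits
  row 6: fits
  row 7: fits
  row 8: blocked -> lock at row 7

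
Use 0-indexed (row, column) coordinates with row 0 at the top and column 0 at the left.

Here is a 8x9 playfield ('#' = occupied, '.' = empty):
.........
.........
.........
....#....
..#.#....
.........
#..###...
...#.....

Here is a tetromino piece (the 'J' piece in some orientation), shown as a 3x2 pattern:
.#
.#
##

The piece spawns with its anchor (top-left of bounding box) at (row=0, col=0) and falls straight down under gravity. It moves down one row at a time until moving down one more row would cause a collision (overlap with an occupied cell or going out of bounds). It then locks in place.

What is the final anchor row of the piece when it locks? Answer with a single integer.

Answer: 3

Derivation:
Spawn at (row=0, col=0). Try each row:
  row 0: fits
  row 1: fits
  row 2: fits
  row 3: fits
  row 4: blocked -> lock at row 3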